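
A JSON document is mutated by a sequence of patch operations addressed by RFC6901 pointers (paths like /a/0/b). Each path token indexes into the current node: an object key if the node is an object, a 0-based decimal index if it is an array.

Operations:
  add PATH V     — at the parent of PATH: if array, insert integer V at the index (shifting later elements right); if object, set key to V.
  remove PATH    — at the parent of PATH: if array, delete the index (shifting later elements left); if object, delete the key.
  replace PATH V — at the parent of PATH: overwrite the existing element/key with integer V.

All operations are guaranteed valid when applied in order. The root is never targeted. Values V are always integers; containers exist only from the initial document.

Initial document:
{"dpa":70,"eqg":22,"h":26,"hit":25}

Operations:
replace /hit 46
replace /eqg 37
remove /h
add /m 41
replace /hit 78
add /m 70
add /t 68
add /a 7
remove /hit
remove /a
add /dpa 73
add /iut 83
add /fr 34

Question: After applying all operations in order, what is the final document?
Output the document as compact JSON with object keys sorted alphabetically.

Answer: {"dpa":73,"eqg":37,"fr":34,"iut":83,"m":70,"t":68}

Derivation:
After op 1 (replace /hit 46): {"dpa":70,"eqg":22,"h":26,"hit":46}
After op 2 (replace /eqg 37): {"dpa":70,"eqg":37,"h":26,"hit":46}
After op 3 (remove /h): {"dpa":70,"eqg":37,"hit":46}
After op 4 (add /m 41): {"dpa":70,"eqg":37,"hit":46,"m":41}
After op 5 (replace /hit 78): {"dpa":70,"eqg":37,"hit":78,"m":41}
After op 6 (add /m 70): {"dpa":70,"eqg":37,"hit":78,"m":70}
After op 7 (add /t 68): {"dpa":70,"eqg":37,"hit":78,"m":70,"t":68}
After op 8 (add /a 7): {"a":7,"dpa":70,"eqg":37,"hit":78,"m":70,"t":68}
After op 9 (remove /hit): {"a":7,"dpa":70,"eqg":37,"m":70,"t":68}
After op 10 (remove /a): {"dpa":70,"eqg":37,"m":70,"t":68}
After op 11 (add /dpa 73): {"dpa":73,"eqg":37,"m":70,"t":68}
After op 12 (add /iut 83): {"dpa":73,"eqg":37,"iut":83,"m":70,"t":68}
After op 13 (add /fr 34): {"dpa":73,"eqg":37,"fr":34,"iut":83,"m":70,"t":68}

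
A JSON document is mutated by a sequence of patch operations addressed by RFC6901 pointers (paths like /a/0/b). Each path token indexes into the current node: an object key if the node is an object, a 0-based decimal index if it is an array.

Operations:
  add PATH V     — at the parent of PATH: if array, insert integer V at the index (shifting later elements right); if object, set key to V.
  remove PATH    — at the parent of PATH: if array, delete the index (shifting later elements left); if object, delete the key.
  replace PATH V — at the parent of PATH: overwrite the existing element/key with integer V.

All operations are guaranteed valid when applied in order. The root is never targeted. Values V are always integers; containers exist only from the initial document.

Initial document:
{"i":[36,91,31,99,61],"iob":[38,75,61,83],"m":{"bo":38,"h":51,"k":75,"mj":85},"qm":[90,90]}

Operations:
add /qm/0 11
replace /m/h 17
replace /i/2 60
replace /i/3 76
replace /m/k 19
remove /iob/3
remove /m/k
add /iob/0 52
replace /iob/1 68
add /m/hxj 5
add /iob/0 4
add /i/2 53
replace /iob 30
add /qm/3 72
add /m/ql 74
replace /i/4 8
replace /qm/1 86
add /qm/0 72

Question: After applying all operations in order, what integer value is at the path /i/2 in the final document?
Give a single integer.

Answer: 53

Derivation:
After op 1 (add /qm/0 11): {"i":[36,91,31,99,61],"iob":[38,75,61,83],"m":{"bo":38,"h":51,"k":75,"mj":85},"qm":[11,90,90]}
After op 2 (replace /m/h 17): {"i":[36,91,31,99,61],"iob":[38,75,61,83],"m":{"bo":38,"h":17,"k":75,"mj":85},"qm":[11,90,90]}
After op 3 (replace /i/2 60): {"i":[36,91,60,99,61],"iob":[38,75,61,83],"m":{"bo":38,"h":17,"k":75,"mj":85},"qm":[11,90,90]}
After op 4 (replace /i/3 76): {"i":[36,91,60,76,61],"iob":[38,75,61,83],"m":{"bo":38,"h":17,"k":75,"mj":85},"qm":[11,90,90]}
After op 5 (replace /m/k 19): {"i":[36,91,60,76,61],"iob":[38,75,61,83],"m":{"bo":38,"h":17,"k":19,"mj":85},"qm":[11,90,90]}
After op 6 (remove /iob/3): {"i":[36,91,60,76,61],"iob":[38,75,61],"m":{"bo":38,"h":17,"k":19,"mj":85},"qm":[11,90,90]}
After op 7 (remove /m/k): {"i":[36,91,60,76,61],"iob":[38,75,61],"m":{"bo":38,"h":17,"mj":85},"qm":[11,90,90]}
After op 8 (add /iob/0 52): {"i":[36,91,60,76,61],"iob":[52,38,75,61],"m":{"bo":38,"h":17,"mj":85},"qm":[11,90,90]}
After op 9 (replace /iob/1 68): {"i":[36,91,60,76,61],"iob":[52,68,75,61],"m":{"bo":38,"h":17,"mj":85},"qm":[11,90,90]}
After op 10 (add /m/hxj 5): {"i":[36,91,60,76,61],"iob":[52,68,75,61],"m":{"bo":38,"h":17,"hxj":5,"mj":85},"qm":[11,90,90]}
After op 11 (add /iob/0 4): {"i":[36,91,60,76,61],"iob":[4,52,68,75,61],"m":{"bo":38,"h":17,"hxj":5,"mj":85},"qm":[11,90,90]}
After op 12 (add /i/2 53): {"i":[36,91,53,60,76,61],"iob":[4,52,68,75,61],"m":{"bo":38,"h":17,"hxj":5,"mj":85},"qm":[11,90,90]}
After op 13 (replace /iob 30): {"i":[36,91,53,60,76,61],"iob":30,"m":{"bo":38,"h":17,"hxj":5,"mj":85},"qm":[11,90,90]}
After op 14 (add /qm/3 72): {"i":[36,91,53,60,76,61],"iob":30,"m":{"bo":38,"h":17,"hxj":5,"mj":85},"qm":[11,90,90,72]}
After op 15 (add /m/ql 74): {"i":[36,91,53,60,76,61],"iob":30,"m":{"bo":38,"h":17,"hxj":5,"mj":85,"ql":74},"qm":[11,90,90,72]}
After op 16 (replace /i/4 8): {"i":[36,91,53,60,8,61],"iob":30,"m":{"bo":38,"h":17,"hxj":5,"mj":85,"ql":74},"qm":[11,90,90,72]}
After op 17 (replace /qm/1 86): {"i":[36,91,53,60,8,61],"iob":30,"m":{"bo":38,"h":17,"hxj":5,"mj":85,"ql":74},"qm":[11,86,90,72]}
After op 18 (add /qm/0 72): {"i":[36,91,53,60,8,61],"iob":30,"m":{"bo":38,"h":17,"hxj":5,"mj":85,"ql":74},"qm":[72,11,86,90,72]}
Value at /i/2: 53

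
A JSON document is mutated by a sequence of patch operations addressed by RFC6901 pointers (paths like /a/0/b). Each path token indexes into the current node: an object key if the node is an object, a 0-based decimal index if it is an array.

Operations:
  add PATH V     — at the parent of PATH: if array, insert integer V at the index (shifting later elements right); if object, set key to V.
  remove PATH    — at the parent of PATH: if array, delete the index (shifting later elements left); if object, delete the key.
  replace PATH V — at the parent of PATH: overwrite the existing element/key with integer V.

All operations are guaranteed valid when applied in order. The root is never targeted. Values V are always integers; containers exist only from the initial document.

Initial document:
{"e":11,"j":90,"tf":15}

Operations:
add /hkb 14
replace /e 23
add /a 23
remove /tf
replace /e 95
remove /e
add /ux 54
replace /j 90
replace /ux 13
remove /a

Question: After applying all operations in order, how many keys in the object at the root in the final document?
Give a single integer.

After op 1 (add /hkb 14): {"e":11,"hkb":14,"j":90,"tf":15}
After op 2 (replace /e 23): {"e":23,"hkb":14,"j":90,"tf":15}
After op 3 (add /a 23): {"a":23,"e":23,"hkb":14,"j":90,"tf":15}
After op 4 (remove /tf): {"a":23,"e":23,"hkb":14,"j":90}
After op 5 (replace /e 95): {"a":23,"e":95,"hkb":14,"j":90}
After op 6 (remove /e): {"a":23,"hkb":14,"j":90}
After op 7 (add /ux 54): {"a":23,"hkb":14,"j":90,"ux":54}
After op 8 (replace /j 90): {"a":23,"hkb":14,"j":90,"ux":54}
After op 9 (replace /ux 13): {"a":23,"hkb":14,"j":90,"ux":13}
After op 10 (remove /a): {"hkb":14,"j":90,"ux":13}
Size at the root: 3

Answer: 3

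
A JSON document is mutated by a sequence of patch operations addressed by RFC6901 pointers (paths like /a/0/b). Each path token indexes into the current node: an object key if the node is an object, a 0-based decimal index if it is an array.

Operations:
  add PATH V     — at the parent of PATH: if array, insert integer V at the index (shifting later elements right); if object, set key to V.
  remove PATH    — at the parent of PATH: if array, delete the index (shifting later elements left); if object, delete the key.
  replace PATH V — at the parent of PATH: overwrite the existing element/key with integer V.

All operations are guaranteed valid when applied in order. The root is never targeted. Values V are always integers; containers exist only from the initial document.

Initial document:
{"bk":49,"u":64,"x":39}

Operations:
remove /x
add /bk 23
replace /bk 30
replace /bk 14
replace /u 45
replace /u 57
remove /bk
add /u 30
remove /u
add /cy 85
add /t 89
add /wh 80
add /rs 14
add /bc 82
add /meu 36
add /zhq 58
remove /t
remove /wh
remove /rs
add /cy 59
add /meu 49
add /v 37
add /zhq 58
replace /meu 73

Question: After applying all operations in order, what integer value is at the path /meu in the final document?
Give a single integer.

After op 1 (remove /x): {"bk":49,"u":64}
After op 2 (add /bk 23): {"bk":23,"u":64}
After op 3 (replace /bk 30): {"bk":30,"u":64}
After op 4 (replace /bk 14): {"bk":14,"u":64}
After op 5 (replace /u 45): {"bk":14,"u":45}
After op 6 (replace /u 57): {"bk":14,"u":57}
After op 7 (remove /bk): {"u":57}
After op 8 (add /u 30): {"u":30}
After op 9 (remove /u): {}
After op 10 (add /cy 85): {"cy":85}
After op 11 (add /t 89): {"cy":85,"t":89}
After op 12 (add /wh 80): {"cy":85,"t":89,"wh":80}
After op 13 (add /rs 14): {"cy":85,"rs":14,"t":89,"wh":80}
After op 14 (add /bc 82): {"bc":82,"cy":85,"rs":14,"t":89,"wh":80}
After op 15 (add /meu 36): {"bc":82,"cy":85,"meu":36,"rs":14,"t":89,"wh":80}
After op 16 (add /zhq 58): {"bc":82,"cy":85,"meu":36,"rs":14,"t":89,"wh":80,"zhq":58}
After op 17 (remove /t): {"bc":82,"cy":85,"meu":36,"rs":14,"wh":80,"zhq":58}
After op 18 (remove /wh): {"bc":82,"cy":85,"meu":36,"rs":14,"zhq":58}
After op 19 (remove /rs): {"bc":82,"cy":85,"meu":36,"zhq":58}
After op 20 (add /cy 59): {"bc":82,"cy":59,"meu":36,"zhq":58}
After op 21 (add /meu 49): {"bc":82,"cy":59,"meu":49,"zhq":58}
After op 22 (add /v 37): {"bc":82,"cy":59,"meu":49,"v":37,"zhq":58}
After op 23 (add /zhq 58): {"bc":82,"cy":59,"meu":49,"v":37,"zhq":58}
After op 24 (replace /meu 73): {"bc":82,"cy":59,"meu":73,"v":37,"zhq":58}
Value at /meu: 73

Answer: 73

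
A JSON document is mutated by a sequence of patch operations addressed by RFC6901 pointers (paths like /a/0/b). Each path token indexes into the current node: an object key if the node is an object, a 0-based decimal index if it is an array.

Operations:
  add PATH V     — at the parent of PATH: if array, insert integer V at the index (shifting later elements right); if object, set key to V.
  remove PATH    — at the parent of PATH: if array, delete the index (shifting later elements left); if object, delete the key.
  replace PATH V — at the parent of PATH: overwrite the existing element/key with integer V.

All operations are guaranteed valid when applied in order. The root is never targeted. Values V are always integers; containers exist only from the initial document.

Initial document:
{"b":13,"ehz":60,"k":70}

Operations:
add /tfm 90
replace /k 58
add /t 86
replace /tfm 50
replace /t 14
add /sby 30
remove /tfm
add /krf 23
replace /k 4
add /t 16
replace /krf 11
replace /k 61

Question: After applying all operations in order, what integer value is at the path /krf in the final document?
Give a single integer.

After op 1 (add /tfm 90): {"b":13,"ehz":60,"k":70,"tfm":90}
After op 2 (replace /k 58): {"b":13,"ehz":60,"k":58,"tfm":90}
After op 3 (add /t 86): {"b":13,"ehz":60,"k":58,"t":86,"tfm":90}
After op 4 (replace /tfm 50): {"b":13,"ehz":60,"k":58,"t":86,"tfm":50}
After op 5 (replace /t 14): {"b":13,"ehz":60,"k":58,"t":14,"tfm":50}
After op 6 (add /sby 30): {"b":13,"ehz":60,"k":58,"sby":30,"t":14,"tfm":50}
After op 7 (remove /tfm): {"b":13,"ehz":60,"k":58,"sby":30,"t":14}
After op 8 (add /krf 23): {"b":13,"ehz":60,"k":58,"krf":23,"sby":30,"t":14}
After op 9 (replace /k 4): {"b":13,"ehz":60,"k":4,"krf":23,"sby":30,"t":14}
After op 10 (add /t 16): {"b":13,"ehz":60,"k":4,"krf":23,"sby":30,"t":16}
After op 11 (replace /krf 11): {"b":13,"ehz":60,"k":4,"krf":11,"sby":30,"t":16}
After op 12 (replace /k 61): {"b":13,"ehz":60,"k":61,"krf":11,"sby":30,"t":16}
Value at /krf: 11

Answer: 11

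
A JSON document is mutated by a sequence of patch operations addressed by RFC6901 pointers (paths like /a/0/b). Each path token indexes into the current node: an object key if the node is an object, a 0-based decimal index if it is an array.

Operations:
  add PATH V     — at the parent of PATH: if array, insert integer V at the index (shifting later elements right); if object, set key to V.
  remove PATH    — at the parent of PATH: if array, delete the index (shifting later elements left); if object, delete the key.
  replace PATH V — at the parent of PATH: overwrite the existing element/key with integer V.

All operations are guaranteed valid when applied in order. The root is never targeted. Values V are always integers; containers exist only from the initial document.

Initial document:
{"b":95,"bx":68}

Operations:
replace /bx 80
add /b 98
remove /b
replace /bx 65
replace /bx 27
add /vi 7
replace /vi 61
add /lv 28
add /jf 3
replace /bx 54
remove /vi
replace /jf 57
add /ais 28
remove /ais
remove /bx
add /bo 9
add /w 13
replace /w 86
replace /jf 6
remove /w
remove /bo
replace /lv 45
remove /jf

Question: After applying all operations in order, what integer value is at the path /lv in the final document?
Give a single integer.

Answer: 45

Derivation:
After op 1 (replace /bx 80): {"b":95,"bx":80}
After op 2 (add /b 98): {"b":98,"bx":80}
After op 3 (remove /b): {"bx":80}
After op 4 (replace /bx 65): {"bx":65}
After op 5 (replace /bx 27): {"bx":27}
After op 6 (add /vi 7): {"bx":27,"vi":7}
After op 7 (replace /vi 61): {"bx":27,"vi":61}
After op 8 (add /lv 28): {"bx":27,"lv":28,"vi":61}
After op 9 (add /jf 3): {"bx":27,"jf":3,"lv":28,"vi":61}
After op 10 (replace /bx 54): {"bx":54,"jf":3,"lv":28,"vi":61}
After op 11 (remove /vi): {"bx":54,"jf":3,"lv":28}
After op 12 (replace /jf 57): {"bx":54,"jf":57,"lv":28}
After op 13 (add /ais 28): {"ais":28,"bx":54,"jf":57,"lv":28}
After op 14 (remove /ais): {"bx":54,"jf":57,"lv":28}
After op 15 (remove /bx): {"jf":57,"lv":28}
After op 16 (add /bo 9): {"bo":9,"jf":57,"lv":28}
After op 17 (add /w 13): {"bo":9,"jf":57,"lv":28,"w":13}
After op 18 (replace /w 86): {"bo":9,"jf":57,"lv":28,"w":86}
After op 19 (replace /jf 6): {"bo":9,"jf":6,"lv":28,"w":86}
After op 20 (remove /w): {"bo":9,"jf":6,"lv":28}
After op 21 (remove /bo): {"jf":6,"lv":28}
After op 22 (replace /lv 45): {"jf":6,"lv":45}
After op 23 (remove /jf): {"lv":45}
Value at /lv: 45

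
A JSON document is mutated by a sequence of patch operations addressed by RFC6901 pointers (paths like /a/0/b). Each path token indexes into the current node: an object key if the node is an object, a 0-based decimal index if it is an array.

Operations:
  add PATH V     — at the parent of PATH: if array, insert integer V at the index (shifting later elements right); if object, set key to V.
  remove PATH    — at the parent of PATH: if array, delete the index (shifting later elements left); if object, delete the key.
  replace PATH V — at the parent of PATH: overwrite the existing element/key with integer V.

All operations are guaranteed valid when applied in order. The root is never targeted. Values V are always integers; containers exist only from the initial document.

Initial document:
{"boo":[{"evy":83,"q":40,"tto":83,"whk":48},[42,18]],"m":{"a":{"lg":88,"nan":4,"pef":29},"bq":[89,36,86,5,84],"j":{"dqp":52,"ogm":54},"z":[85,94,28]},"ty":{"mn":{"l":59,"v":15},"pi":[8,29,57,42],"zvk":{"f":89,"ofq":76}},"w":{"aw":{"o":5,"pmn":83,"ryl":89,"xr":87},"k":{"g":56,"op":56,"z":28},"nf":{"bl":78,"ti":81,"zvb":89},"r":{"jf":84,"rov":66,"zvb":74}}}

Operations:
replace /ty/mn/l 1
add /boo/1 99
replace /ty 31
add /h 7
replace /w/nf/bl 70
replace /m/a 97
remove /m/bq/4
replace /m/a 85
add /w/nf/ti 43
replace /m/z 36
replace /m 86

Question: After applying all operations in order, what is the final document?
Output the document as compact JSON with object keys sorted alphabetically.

After op 1 (replace /ty/mn/l 1): {"boo":[{"evy":83,"q":40,"tto":83,"whk":48},[42,18]],"m":{"a":{"lg":88,"nan":4,"pef":29},"bq":[89,36,86,5,84],"j":{"dqp":52,"ogm":54},"z":[85,94,28]},"ty":{"mn":{"l":1,"v":15},"pi":[8,29,57,42],"zvk":{"f":89,"ofq":76}},"w":{"aw":{"o":5,"pmn":83,"ryl":89,"xr":87},"k":{"g":56,"op":56,"z":28},"nf":{"bl":78,"ti":81,"zvb":89},"r":{"jf":84,"rov":66,"zvb":74}}}
After op 2 (add /boo/1 99): {"boo":[{"evy":83,"q":40,"tto":83,"whk":48},99,[42,18]],"m":{"a":{"lg":88,"nan":4,"pef":29},"bq":[89,36,86,5,84],"j":{"dqp":52,"ogm":54},"z":[85,94,28]},"ty":{"mn":{"l":1,"v":15},"pi":[8,29,57,42],"zvk":{"f":89,"ofq":76}},"w":{"aw":{"o":5,"pmn":83,"ryl":89,"xr":87},"k":{"g":56,"op":56,"z":28},"nf":{"bl":78,"ti":81,"zvb":89},"r":{"jf":84,"rov":66,"zvb":74}}}
After op 3 (replace /ty 31): {"boo":[{"evy":83,"q":40,"tto":83,"whk":48},99,[42,18]],"m":{"a":{"lg":88,"nan":4,"pef":29},"bq":[89,36,86,5,84],"j":{"dqp":52,"ogm":54},"z":[85,94,28]},"ty":31,"w":{"aw":{"o":5,"pmn":83,"ryl":89,"xr":87},"k":{"g":56,"op":56,"z":28},"nf":{"bl":78,"ti":81,"zvb":89},"r":{"jf":84,"rov":66,"zvb":74}}}
After op 4 (add /h 7): {"boo":[{"evy":83,"q":40,"tto":83,"whk":48},99,[42,18]],"h":7,"m":{"a":{"lg":88,"nan":4,"pef":29},"bq":[89,36,86,5,84],"j":{"dqp":52,"ogm":54},"z":[85,94,28]},"ty":31,"w":{"aw":{"o":5,"pmn":83,"ryl":89,"xr":87},"k":{"g":56,"op":56,"z":28},"nf":{"bl":78,"ti":81,"zvb":89},"r":{"jf":84,"rov":66,"zvb":74}}}
After op 5 (replace /w/nf/bl 70): {"boo":[{"evy":83,"q":40,"tto":83,"whk":48},99,[42,18]],"h":7,"m":{"a":{"lg":88,"nan":4,"pef":29},"bq":[89,36,86,5,84],"j":{"dqp":52,"ogm":54},"z":[85,94,28]},"ty":31,"w":{"aw":{"o":5,"pmn":83,"ryl":89,"xr":87},"k":{"g":56,"op":56,"z":28},"nf":{"bl":70,"ti":81,"zvb":89},"r":{"jf":84,"rov":66,"zvb":74}}}
After op 6 (replace /m/a 97): {"boo":[{"evy":83,"q":40,"tto":83,"whk":48},99,[42,18]],"h":7,"m":{"a":97,"bq":[89,36,86,5,84],"j":{"dqp":52,"ogm":54},"z":[85,94,28]},"ty":31,"w":{"aw":{"o":5,"pmn":83,"ryl":89,"xr":87},"k":{"g":56,"op":56,"z":28},"nf":{"bl":70,"ti":81,"zvb":89},"r":{"jf":84,"rov":66,"zvb":74}}}
After op 7 (remove /m/bq/4): {"boo":[{"evy":83,"q":40,"tto":83,"whk":48},99,[42,18]],"h":7,"m":{"a":97,"bq":[89,36,86,5],"j":{"dqp":52,"ogm":54},"z":[85,94,28]},"ty":31,"w":{"aw":{"o":5,"pmn":83,"ryl":89,"xr":87},"k":{"g":56,"op":56,"z":28},"nf":{"bl":70,"ti":81,"zvb":89},"r":{"jf":84,"rov":66,"zvb":74}}}
After op 8 (replace /m/a 85): {"boo":[{"evy":83,"q":40,"tto":83,"whk":48},99,[42,18]],"h":7,"m":{"a":85,"bq":[89,36,86,5],"j":{"dqp":52,"ogm":54},"z":[85,94,28]},"ty":31,"w":{"aw":{"o":5,"pmn":83,"ryl":89,"xr":87},"k":{"g":56,"op":56,"z":28},"nf":{"bl":70,"ti":81,"zvb":89},"r":{"jf":84,"rov":66,"zvb":74}}}
After op 9 (add /w/nf/ti 43): {"boo":[{"evy":83,"q":40,"tto":83,"whk":48},99,[42,18]],"h":7,"m":{"a":85,"bq":[89,36,86,5],"j":{"dqp":52,"ogm":54},"z":[85,94,28]},"ty":31,"w":{"aw":{"o":5,"pmn":83,"ryl":89,"xr":87},"k":{"g":56,"op":56,"z":28},"nf":{"bl":70,"ti":43,"zvb":89},"r":{"jf":84,"rov":66,"zvb":74}}}
After op 10 (replace /m/z 36): {"boo":[{"evy":83,"q":40,"tto":83,"whk":48},99,[42,18]],"h":7,"m":{"a":85,"bq":[89,36,86,5],"j":{"dqp":52,"ogm":54},"z":36},"ty":31,"w":{"aw":{"o":5,"pmn":83,"ryl":89,"xr":87},"k":{"g":56,"op":56,"z":28},"nf":{"bl":70,"ti":43,"zvb":89},"r":{"jf":84,"rov":66,"zvb":74}}}
After op 11 (replace /m 86): {"boo":[{"evy":83,"q":40,"tto":83,"whk":48},99,[42,18]],"h":7,"m":86,"ty":31,"w":{"aw":{"o":5,"pmn":83,"ryl":89,"xr":87},"k":{"g":56,"op":56,"z":28},"nf":{"bl":70,"ti":43,"zvb":89},"r":{"jf":84,"rov":66,"zvb":74}}}

Answer: {"boo":[{"evy":83,"q":40,"tto":83,"whk":48},99,[42,18]],"h":7,"m":86,"ty":31,"w":{"aw":{"o":5,"pmn":83,"ryl":89,"xr":87},"k":{"g":56,"op":56,"z":28},"nf":{"bl":70,"ti":43,"zvb":89},"r":{"jf":84,"rov":66,"zvb":74}}}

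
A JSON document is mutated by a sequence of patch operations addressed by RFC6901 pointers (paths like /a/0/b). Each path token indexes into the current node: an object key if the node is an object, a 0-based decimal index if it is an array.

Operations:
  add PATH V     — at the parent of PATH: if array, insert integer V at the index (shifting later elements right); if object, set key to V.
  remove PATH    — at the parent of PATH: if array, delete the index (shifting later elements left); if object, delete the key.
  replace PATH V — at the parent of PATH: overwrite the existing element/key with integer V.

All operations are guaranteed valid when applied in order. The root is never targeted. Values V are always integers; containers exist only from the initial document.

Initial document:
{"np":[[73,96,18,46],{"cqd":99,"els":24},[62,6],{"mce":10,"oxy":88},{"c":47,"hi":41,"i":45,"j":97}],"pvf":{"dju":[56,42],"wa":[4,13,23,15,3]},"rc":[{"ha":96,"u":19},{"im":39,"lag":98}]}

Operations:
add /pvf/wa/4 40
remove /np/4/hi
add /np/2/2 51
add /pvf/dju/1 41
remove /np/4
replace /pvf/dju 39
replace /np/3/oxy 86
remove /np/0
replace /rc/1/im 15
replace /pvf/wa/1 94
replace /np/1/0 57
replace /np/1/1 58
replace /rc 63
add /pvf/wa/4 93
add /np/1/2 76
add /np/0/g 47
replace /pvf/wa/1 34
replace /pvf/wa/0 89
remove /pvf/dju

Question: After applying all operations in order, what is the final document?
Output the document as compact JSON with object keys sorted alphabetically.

Answer: {"np":[{"cqd":99,"els":24,"g":47},[57,58,76,51],{"mce":10,"oxy":86}],"pvf":{"wa":[89,34,23,15,93,40,3]},"rc":63}

Derivation:
After op 1 (add /pvf/wa/4 40): {"np":[[73,96,18,46],{"cqd":99,"els":24},[62,6],{"mce":10,"oxy":88},{"c":47,"hi":41,"i":45,"j":97}],"pvf":{"dju":[56,42],"wa":[4,13,23,15,40,3]},"rc":[{"ha":96,"u":19},{"im":39,"lag":98}]}
After op 2 (remove /np/4/hi): {"np":[[73,96,18,46],{"cqd":99,"els":24},[62,6],{"mce":10,"oxy":88},{"c":47,"i":45,"j":97}],"pvf":{"dju":[56,42],"wa":[4,13,23,15,40,3]},"rc":[{"ha":96,"u":19},{"im":39,"lag":98}]}
After op 3 (add /np/2/2 51): {"np":[[73,96,18,46],{"cqd":99,"els":24},[62,6,51],{"mce":10,"oxy":88},{"c":47,"i":45,"j":97}],"pvf":{"dju":[56,42],"wa":[4,13,23,15,40,3]},"rc":[{"ha":96,"u":19},{"im":39,"lag":98}]}
After op 4 (add /pvf/dju/1 41): {"np":[[73,96,18,46],{"cqd":99,"els":24},[62,6,51],{"mce":10,"oxy":88},{"c":47,"i":45,"j":97}],"pvf":{"dju":[56,41,42],"wa":[4,13,23,15,40,3]},"rc":[{"ha":96,"u":19},{"im":39,"lag":98}]}
After op 5 (remove /np/4): {"np":[[73,96,18,46],{"cqd":99,"els":24},[62,6,51],{"mce":10,"oxy":88}],"pvf":{"dju":[56,41,42],"wa":[4,13,23,15,40,3]},"rc":[{"ha":96,"u":19},{"im":39,"lag":98}]}
After op 6 (replace /pvf/dju 39): {"np":[[73,96,18,46],{"cqd":99,"els":24},[62,6,51],{"mce":10,"oxy":88}],"pvf":{"dju":39,"wa":[4,13,23,15,40,3]},"rc":[{"ha":96,"u":19},{"im":39,"lag":98}]}
After op 7 (replace /np/3/oxy 86): {"np":[[73,96,18,46],{"cqd":99,"els":24},[62,6,51],{"mce":10,"oxy":86}],"pvf":{"dju":39,"wa":[4,13,23,15,40,3]},"rc":[{"ha":96,"u":19},{"im":39,"lag":98}]}
After op 8 (remove /np/0): {"np":[{"cqd":99,"els":24},[62,6,51],{"mce":10,"oxy":86}],"pvf":{"dju":39,"wa":[4,13,23,15,40,3]},"rc":[{"ha":96,"u":19},{"im":39,"lag":98}]}
After op 9 (replace /rc/1/im 15): {"np":[{"cqd":99,"els":24},[62,6,51],{"mce":10,"oxy":86}],"pvf":{"dju":39,"wa":[4,13,23,15,40,3]},"rc":[{"ha":96,"u":19},{"im":15,"lag":98}]}
After op 10 (replace /pvf/wa/1 94): {"np":[{"cqd":99,"els":24},[62,6,51],{"mce":10,"oxy":86}],"pvf":{"dju":39,"wa":[4,94,23,15,40,3]},"rc":[{"ha":96,"u":19},{"im":15,"lag":98}]}
After op 11 (replace /np/1/0 57): {"np":[{"cqd":99,"els":24},[57,6,51],{"mce":10,"oxy":86}],"pvf":{"dju":39,"wa":[4,94,23,15,40,3]},"rc":[{"ha":96,"u":19},{"im":15,"lag":98}]}
After op 12 (replace /np/1/1 58): {"np":[{"cqd":99,"els":24},[57,58,51],{"mce":10,"oxy":86}],"pvf":{"dju":39,"wa":[4,94,23,15,40,3]},"rc":[{"ha":96,"u":19},{"im":15,"lag":98}]}
After op 13 (replace /rc 63): {"np":[{"cqd":99,"els":24},[57,58,51],{"mce":10,"oxy":86}],"pvf":{"dju":39,"wa":[4,94,23,15,40,3]},"rc":63}
After op 14 (add /pvf/wa/4 93): {"np":[{"cqd":99,"els":24},[57,58,51],{"mce":10,"oxy":86}],"pvf":{"dju":39,"wa":[4,94,23,15,93,40,3]},"rc":63}
After op 15 (add /np/1/2 76): {"np":[{"cqd":99,"els":24},[57,58,76,51],{"mce":10,"oxy":86}],"pvf":{"dju":39,"wa":[4,94,23,15,93,40,3]},"rc":63}
After op 16 (add /np/0/g 47): {"np":[{"cqd":99,"els":24,"g":47},[57,58,76,51],{"mce":10,"oxy":86}],"pvf":{"dju":39,"wa":[4,94,23,15,93,40,3]},"rc":63}
After op 17 (replace /pvf/wa/1 34): {"np":[{"cqd":99,"els":24,"g":47},[57,58,76,51],{"mce":10,"oxy":86}],"pvf":{"dju":39,"wa":[4,34,23,15,93,40,3]},"rc":63}
After op 18 (replace /pvf/wa/0 89): {"np":[{"cqd":99,"els":24,"g":47},[57,58,76,51],{"mce":10,"oxy":86}],"pvf":{"dju":39,"wa":[89,34,23,15,93,40,3]},"rc":63}
After op 19 (remove /pvf/dju): {"np":[{"cqd":99,"els":24,"g":47},[57,58,76,51],{"mce":10,"oxy":86}],"pvf":{"wa":[89,34,23,15,93,40,3]},"rc":63}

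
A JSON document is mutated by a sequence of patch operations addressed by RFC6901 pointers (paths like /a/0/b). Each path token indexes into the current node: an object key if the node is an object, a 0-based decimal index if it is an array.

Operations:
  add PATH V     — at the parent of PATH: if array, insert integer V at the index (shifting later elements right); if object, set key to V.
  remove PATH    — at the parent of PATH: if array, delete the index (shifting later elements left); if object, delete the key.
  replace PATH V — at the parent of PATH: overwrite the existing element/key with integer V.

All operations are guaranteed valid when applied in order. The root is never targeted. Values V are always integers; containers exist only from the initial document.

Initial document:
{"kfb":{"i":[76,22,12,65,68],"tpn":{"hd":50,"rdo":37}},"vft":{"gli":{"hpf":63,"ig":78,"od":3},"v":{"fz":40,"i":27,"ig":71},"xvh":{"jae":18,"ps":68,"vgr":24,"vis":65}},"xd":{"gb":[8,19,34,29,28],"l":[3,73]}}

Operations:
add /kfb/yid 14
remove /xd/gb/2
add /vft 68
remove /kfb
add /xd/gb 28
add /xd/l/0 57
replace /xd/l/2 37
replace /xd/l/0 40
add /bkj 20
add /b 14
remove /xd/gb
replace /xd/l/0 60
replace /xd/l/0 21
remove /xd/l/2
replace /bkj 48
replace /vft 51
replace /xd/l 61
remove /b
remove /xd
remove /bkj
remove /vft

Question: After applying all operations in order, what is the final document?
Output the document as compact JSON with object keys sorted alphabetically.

After op 1 (add /kfb/yid 14): {"kfb":{"i":[76,22,12,65,68],"tpn":{"hd":50,"rdo":37},"yid":14},"vft":{"gli":{"hpf":63,"ig":78,"od":3},"v":{"fz":40,"i":27,"ig":71},"xvh":{"jae":18,"ps":68,"vgr":24,"vis":65}},"xd":{"gb":[8,19,34,29,28],"l":[3,73]}}
After op 2 (remove /xd/gb/2): {"kfb":{"i":[76,22,12,65,68],"tpn":{"hd":50,"rdo":37},"yid":14},"vft":{"gli":{"hpf":63,"ig":78,"od":3},"v":{"fz":40,"i":27,"ig":71},"xvh":{"jae":18,"ps":68,"vgr":24,"vis":65}},"xd":{"gb":[8,19,29,28],"l":[3,73]}}
After op 3 (add /vft 68): {"kfb":{"i":[76,22,12,65,68],"tpn":{"hd":50,"rdo":37},"yid":14},"vft":68,"xd":{"gb":[8,19,29,28],"l":[3,73]}}
After op 4 (remove /kfb): {"vft":68,"xd":{"gb":[8,19,29,28],"l":[3,73]}}
After op 5 (add /xd/gb 28): {"vft":68,"xd":{"gb":28,"l":[3,73]}}
After op 6 (add /xd/l/0 57): {"vft":68,"xd":{"gb":28,"l":[57,3,73]}}
After op 7 (replace /xd/l/2 37): {"vft":68,"xd":{"gb":28,"l":[57,3,37]}}
After op 8 (replace /xd/l/0 40): {"vft":68,"xd":{"gb":28,"l":[40,3,37]}}
After op 9 (add /bkj 20): {"bkj":20,"vft":68,"xd":{"gb":28,"l":[40,3,37]}}
After op 10 (add /b 14): {"b":14,"bkj":20,"vft":68,"xd":{"gb":28,"l":[40,3,37]}}
After op 11 (remove /xd/gb): {"b":14,"bkj":20,"vft":68,"xd":{"l":[40,3,37]}}
After op 12 (replace /xd/l/0 60): {"b":14,"bkj":20,"vft":68,"xd":{"l":[60,3,37]}}
After op 13 (replace /xd/l/0 21): {"b":14,"bkj":20,"vft":68,"xd":{"l":[21,3,37]}}
After op 14 (remove /xd/l/2): {"b":14,"bkj":20,"vft":68,"xd":{"l":[21,3]}}
After op 15 (replace /bkj 48): {"b":14,"bkj":48,"vft":68,"xd":{"l":[21,3]}}
After op 16 (replace /vft 51): {"b":14,"bkj":48,"vft":51,"xd":{"l":[21,3]}}
After op 17 (replace /xd/l 61): {"b":14,"bkj":48,"vft":51,"xd":{"l":61}}
After op 18 (remove /b): {"bkj":48,"vft":51,"xd":{"l":61}}
After op 19 (remove /xd): {"bkj":48,"vft":51}
After op 20 (remove /bkj): {"vft":51}
After op 21 (remove /vft): {}

Answer: {}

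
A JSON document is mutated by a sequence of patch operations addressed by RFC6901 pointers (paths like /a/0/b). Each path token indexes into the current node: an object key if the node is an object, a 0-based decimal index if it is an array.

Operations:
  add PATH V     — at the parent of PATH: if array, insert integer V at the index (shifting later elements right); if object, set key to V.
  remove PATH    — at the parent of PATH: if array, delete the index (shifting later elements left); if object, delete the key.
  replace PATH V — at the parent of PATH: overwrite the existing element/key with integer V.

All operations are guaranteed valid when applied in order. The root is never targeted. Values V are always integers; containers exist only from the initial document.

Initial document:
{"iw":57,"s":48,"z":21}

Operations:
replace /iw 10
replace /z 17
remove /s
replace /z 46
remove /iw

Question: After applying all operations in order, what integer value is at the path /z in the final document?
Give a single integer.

After op 1 (replace /iw 10): {"iw":10,"s":48,"z":21}
After op 2 (replace /z 17): {"iw":10,"s":48,"z":17}
After op 3 (remove /s): {"iw":10,"z":17}
After op 4 (replace /z 46): {"iw":10,"z":46}
After op 5 (remove /iw): {"z":46}
Value at /z: 46

Answer: 46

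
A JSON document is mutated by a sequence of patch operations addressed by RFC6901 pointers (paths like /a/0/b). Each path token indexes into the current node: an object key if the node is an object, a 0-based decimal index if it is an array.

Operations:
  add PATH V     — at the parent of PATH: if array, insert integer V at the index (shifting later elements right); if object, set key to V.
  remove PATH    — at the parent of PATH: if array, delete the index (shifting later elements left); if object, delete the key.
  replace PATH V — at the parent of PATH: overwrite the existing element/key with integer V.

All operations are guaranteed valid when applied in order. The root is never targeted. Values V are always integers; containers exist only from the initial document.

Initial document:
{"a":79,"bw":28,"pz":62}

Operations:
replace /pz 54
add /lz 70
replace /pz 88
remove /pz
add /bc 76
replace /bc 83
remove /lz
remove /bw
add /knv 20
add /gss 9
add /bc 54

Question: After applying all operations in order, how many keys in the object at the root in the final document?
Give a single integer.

After op 1 (replace /pz 54): {"a":79,"bw":28,"pz":54}
After op 2 (add /lz 70): {"a":79,"bw":28,"lz":70,"pz":54}
After op 3 (replace /pz 88): {"a":79,"bw":28,"lz":70,"pz":88}
After op 4 (remove /pz): {"a":79,"bw":28,"lz":70}
After op 5 (add /bc 76): {"a":79,"bc":76,"bw":28,"lz":70}
After op 6 (replace /bc 83): {"a":79,"bc":83,"bw":28,"lz":70}
After op 7 (remove /lz): {"a":79,"bc":83,"bw":28}
After op 8 (remove /bw): {"a":79,"bc":83}
After op 9 (add /knv 20): {"a":79,"bc":83,"knv":20}
After op 10 (add /gss 9): {"a":79,"bc":83,"gss":9,"knv":20}
After op 11 (add /bc 54): {"a":79,"bc":54,"gss":9,"knv":20}
Size at the root: 4

Answer: 4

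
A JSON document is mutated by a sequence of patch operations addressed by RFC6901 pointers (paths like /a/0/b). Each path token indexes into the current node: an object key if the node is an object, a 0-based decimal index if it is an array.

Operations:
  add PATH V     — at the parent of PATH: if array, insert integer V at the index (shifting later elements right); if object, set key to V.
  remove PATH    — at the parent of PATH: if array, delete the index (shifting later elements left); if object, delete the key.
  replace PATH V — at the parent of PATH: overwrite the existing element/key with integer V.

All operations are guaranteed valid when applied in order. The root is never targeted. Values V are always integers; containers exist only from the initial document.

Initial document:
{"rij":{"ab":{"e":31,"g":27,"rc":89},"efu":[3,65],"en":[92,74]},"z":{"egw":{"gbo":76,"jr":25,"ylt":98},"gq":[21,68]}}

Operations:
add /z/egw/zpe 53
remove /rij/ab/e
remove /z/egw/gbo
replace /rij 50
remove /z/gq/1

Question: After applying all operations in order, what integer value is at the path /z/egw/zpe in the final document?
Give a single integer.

After op 1 (add /z/egw/zpe 53): {"rij":{"ab":{"e":31,"g":27,"rc":89},"efu":[3,65],"en":[92,74]},"z":{"egw":{"gbo":76,"jr":25,"ylt":98,"zpe":53},"gq":[21,68]}}
After op 2 (remove /rij/ab/e): {"rij":{"ab":{"g":27,"rc":89},"efu":[3,65],"en":[92,74]},"z":{"egw":{"gbo":76,"jr":25,"ylt":98,"zpe":53},"gq":[21,68]}}
After op 3 (remove /z/egw/gbo): {"rij":{"ab":{"g":27,"rc":89},"efu":[3,65],"en":[92,74]},"z":{"egw":{"jr":25,"ylt":98,"zpe":53},"gq":[21,68]}}
After op 4 (replace /rij 50): {"rij":50,"z":{"egw":{"jr":25,"ylt":98,"zpe":53},"gq":[21,68]}}
After op 5 (remove /z/gq/1): {"rij":50,"z":{"egw":{"jr":25,"ylt":98,"zpe":53},"gq":[21]}}
Value at /z/egw/zpe: 53

Answer: 53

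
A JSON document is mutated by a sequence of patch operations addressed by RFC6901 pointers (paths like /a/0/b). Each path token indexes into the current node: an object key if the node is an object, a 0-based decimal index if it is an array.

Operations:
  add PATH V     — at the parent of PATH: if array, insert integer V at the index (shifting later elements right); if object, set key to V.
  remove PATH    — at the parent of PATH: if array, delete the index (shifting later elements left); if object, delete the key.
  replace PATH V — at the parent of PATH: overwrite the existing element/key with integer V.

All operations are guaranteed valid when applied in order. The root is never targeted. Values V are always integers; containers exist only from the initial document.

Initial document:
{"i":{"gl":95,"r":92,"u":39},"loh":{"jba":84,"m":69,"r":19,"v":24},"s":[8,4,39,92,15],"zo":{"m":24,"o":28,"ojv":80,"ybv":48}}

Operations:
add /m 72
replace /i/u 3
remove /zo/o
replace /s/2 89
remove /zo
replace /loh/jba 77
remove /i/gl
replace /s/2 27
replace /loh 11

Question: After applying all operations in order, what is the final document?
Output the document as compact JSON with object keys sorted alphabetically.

Answer: {"i":{"r":92,"u":3},"loh":11,"m":72,"s":[8,4,27,92,15]}

Derivation:
After op 1 (add /m 72): {"i":{"gl":95,"r":92,"u":39},"loh":{"jba":84,"m":69,"r":19,"v":24},"m":72,"s":[8,4,39,92,15],"zo":{"m":24,"o":28,"ojv":80,"ybv":48}}
After op 2 (replace /i/u 3): {"i":{"gl":95,"r":92,"u":3},"loh":{"jba":84,"m":69,"r":19,"v":24},"m":72,"s":[8,4,39,92,15],"zo":{"m":24,"o":28,"ojv":80,"ybv":48}}
After op 3 (remove /zo/o): {"i":{"gl":95,"r":92,"u":3},"loh":{"jba":84,"m":69,"r":19,"v":24},"m":72,"s":[8,4,39,92,15],"zo":{"m":24,"ojv":80,"ybv":48}}
After op 4 (replace /s/2 89): {"i":{"gl":95,"r":92,"u":3},"loh":{"jba":84,"m":69,"r":19,"v":24},"m":72,"s":[8,4,89,92,15],"zo":{"m":24,"ojv":80,"ybv":48}}
After op 5 (remove /zo): {"i":{"gl":95,"r":92,"u":3},"loh":{"jba":84,"m":69,"r":19,"v":24},"m":72,"s":[8,4,89,92,15]}
After op 6 (replace /loh/jba 77): {"i":{"gl":95,"r":92,"u":3},"loh":{"jba":77,"m":69,"r":19,"v":24},"m":72,"s":[8,4,89,92,15]}
After op 7 (remove /i/gl): {"i":{"r":92,"u":3},"loh":{"jba":77,"m":69,"r":19,"v":24},"m":72,"s":[8,4,89,92,15]}
After op 8 (replace /s/2 27): {"i":{"r":92,"u":3},"loh":{"jba":77,"m":69,"r":19,"v":24},"m":72,"s":[8,4,27,92,15]}
After op 9 (replace /loh 11): {"i":{"r":92,"u":3},"loh":11,"m":72,"s":[8,4,27,92,15]}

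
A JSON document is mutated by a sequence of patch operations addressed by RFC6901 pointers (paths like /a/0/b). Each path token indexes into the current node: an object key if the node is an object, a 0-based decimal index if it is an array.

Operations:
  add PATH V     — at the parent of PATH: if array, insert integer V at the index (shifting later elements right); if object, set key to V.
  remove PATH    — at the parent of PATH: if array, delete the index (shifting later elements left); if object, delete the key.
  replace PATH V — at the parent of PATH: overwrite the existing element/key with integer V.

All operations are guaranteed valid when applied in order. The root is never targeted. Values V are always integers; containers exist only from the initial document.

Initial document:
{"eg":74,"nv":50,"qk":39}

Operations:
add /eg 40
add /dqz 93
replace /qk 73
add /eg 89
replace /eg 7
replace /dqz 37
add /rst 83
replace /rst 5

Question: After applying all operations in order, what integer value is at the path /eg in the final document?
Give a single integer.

Answer: 7

Derivation:
After op 1 (add /eg 40): {"eg":40,"nv":50,"qk":39}
After op 2 (add /dqz 93): {"dqz":93,"eg":40,"nv":50,"qk":39}
After op 3 (replace /qk 73): {"dqz":93,"eg":40,"nv":50,"qk":73}
After op 4 (add /eg 89): {"dqz":93,"eg":89,"nv":50,"qk":73}
After op 5 (replace /eg 7): {"dqz":93,"eg":7,"nv":50,"qk":73}
After op 6 (replace /dqz 37): {"dqz":37,"eg":7,"nv":50,"qk":73}
After op 7 (add /rst 83): {"dqz":37,"eg":7,"nv":50,"qk":73,"rst":83}
After op 8 (replace /rst 5): {"dqz":37,"eg":7,"nv":50,"qk":73,"rst":5}
Value at /eg: 7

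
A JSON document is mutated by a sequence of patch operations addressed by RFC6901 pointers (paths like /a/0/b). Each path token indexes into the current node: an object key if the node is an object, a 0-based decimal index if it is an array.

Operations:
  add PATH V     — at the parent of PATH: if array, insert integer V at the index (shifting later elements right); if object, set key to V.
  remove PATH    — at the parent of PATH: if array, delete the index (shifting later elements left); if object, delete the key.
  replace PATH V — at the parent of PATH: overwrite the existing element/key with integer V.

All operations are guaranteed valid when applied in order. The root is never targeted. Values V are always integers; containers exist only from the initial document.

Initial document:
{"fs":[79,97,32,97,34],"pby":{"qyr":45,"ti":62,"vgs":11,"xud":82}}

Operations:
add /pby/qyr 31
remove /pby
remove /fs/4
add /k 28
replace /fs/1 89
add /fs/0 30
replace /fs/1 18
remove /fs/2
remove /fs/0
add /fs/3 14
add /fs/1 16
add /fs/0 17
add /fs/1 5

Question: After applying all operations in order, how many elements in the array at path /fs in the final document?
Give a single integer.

Answer: 7

Derivation:
After op 1 (add /pby/qyr 31): {"fs":[79,97,32,97,34],"pby":{"qyr":31,"ti":62,"vgs":11,"xud":82}}
After op 2 (remove /pby): {"fs":[79,97,32,97,34]}
After op 3 (remove /fs/4): {"fs":[79,97,32,97]}
After op 4 (add /k 28): {"fs":[79,97,32,97],"k":28}
After op 5 (replace /fs/1 89): {"fs":[79,89,32,97],"k":28}
After op 6 (add /fs/0 30): {"fs":[30,79,89,32,97],"k":28}
After op 7 (replace /fs/1 18): {"fs":[30,18,89,32,97],"k":28}
After op 8 (remove /fs/2): {"fs":[30,18,32,97],"k":28}
After op 9 (remove /fs/0): {"fs":[18,32,97],"k":28}
After op 10 (add /fs/3 14): {"fs":[18,32,97,14],"k":28}
After op 11 (add /fs/1 16): {"fs":[18,16,32,97,14],"k":28}
After op 12 (add /fs/0 17): {"fs":[17,18,16,32,97,14],"k":28}
After op 13 (add /fs/1 5): {"fs":[17,5,18,16,32,97,14],"k":28}
Size at path /fs: 7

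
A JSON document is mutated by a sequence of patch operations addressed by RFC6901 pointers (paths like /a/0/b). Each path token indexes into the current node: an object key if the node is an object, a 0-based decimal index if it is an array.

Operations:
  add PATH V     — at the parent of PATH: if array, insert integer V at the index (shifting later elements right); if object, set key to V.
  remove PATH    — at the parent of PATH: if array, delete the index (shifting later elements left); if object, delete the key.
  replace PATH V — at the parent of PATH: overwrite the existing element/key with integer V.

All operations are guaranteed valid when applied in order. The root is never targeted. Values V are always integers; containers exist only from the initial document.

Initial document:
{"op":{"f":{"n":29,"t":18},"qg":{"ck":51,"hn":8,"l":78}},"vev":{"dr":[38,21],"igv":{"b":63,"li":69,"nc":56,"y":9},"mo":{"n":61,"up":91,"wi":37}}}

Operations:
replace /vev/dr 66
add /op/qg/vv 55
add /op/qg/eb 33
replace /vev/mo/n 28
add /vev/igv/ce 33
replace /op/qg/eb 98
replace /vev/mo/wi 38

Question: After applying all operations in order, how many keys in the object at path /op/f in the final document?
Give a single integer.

After op 1 (replace /vev/dr 66): {"op":{"f":{"n":29,"t":18},"qg":{"ck":51,"hn":8,"l":78}},"vev":{"dr":66,"igv":{"b":63,"li":69,"nc":56,"y":9},"mo":{"n":61,"up":91,"wi":37}}}
After op 2 (add /op/qg/vv 55): {"op":{"f":{"n":29,"t":18},"qg":{"ck":51,"hn":8,"l":78,"vv":55}},"vev":{"dr":66,"igv":{"b":63,"li":69,"nc":56,"y":9},"mo":{"n":61,"up":91,"wi":37}}}
After op 3 (add /op/qg/eb 33): {"op":{"f":{"n":29,"t":18},"qg":{"ck":51,"eb":33,"hn":8,"l":78,"vv":55}},"vev":{"dr":66,"igv":{"b":63,"li":69,"nc":56,"y":9},"mo":{"n":61,"up":91,"wi":37}}}
After op 4 (replace /vev/mo/n 28): {"op":{"f":{"n":29,"t":18},"qg":{"ck":51,"eb":33,"hn":8,"l":78,"vv":55}},"vev":{"dr":66,"igv":{"b":63,"li":69,"nc":56,"y":9},"mo":{"n":28,"up":91,"wi":37}}}
After op 5 (add /vev/igv/ce 33): {"op":{"f":{"n":29,"t":18},"qg":{"ck":51,"eb":33,"hn":8,"l":78,"vv":55}},"vev":{"dr":66,"igv":{"b":63,"ce":33,"li":69,"nc":56,"y":9},"mo":{"n":28,"up":91,"wi":37}}}
After op 6 (replace /op/qg/eb 98): {"op":{"f":{"n":29,"t":18},"qg":{"ck":51,"eb":98,"hn":8,"l":78,"vv":55}},"vev":{"dr":66,"igv":{"b":63,"ce":33,"li":69,"nc":56,"y":9},"mo":{"n":28,"up":91,"wi":37}}}
After op 7 (replace /vev/mo/wi 38): {"op":{"f":{"n":29,"t":18},"qg":{"ck":51,"eb":98,"hn":8,"l":78,"vv":55}},"vev":{"dr":66,"igv":{"b":63,"ce":33,"li":69,"nc":56,"y":9},"mo":{"n":28,"up":91,"wi":38}}}
Size at path /op/f: 2

Answer: 2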